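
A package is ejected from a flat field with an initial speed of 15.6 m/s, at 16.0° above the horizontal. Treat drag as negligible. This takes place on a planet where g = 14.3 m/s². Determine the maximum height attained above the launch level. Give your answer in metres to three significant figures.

0.646 m

Components: vₓ = 15.60 cos 16.0° = 15.00 m/s, v_y0 = 15.60 sin 16.0° = 4.300 m/s.
At the apex v_y = 0, so H = v_y0²/(2g) = 4.300²/28.60 = 0.6465 m.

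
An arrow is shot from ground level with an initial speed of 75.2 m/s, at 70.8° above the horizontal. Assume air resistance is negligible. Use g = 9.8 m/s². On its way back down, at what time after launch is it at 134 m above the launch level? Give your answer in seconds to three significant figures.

Components: vₓ = 75.20 cos 70.8° = 24.73 m/s, v_y0 = 75.20 sin 70.8° = 71.02 m/s.
Set y = v_y0 t − ½ g t² = 134: 4.900 t² − 71.02 t + 134 = 0.
Quadratic formula: t = (71.02 ± √2417.0) / 9.80 = (71.02 ± 49.16) / 9.80 → t = 2.230 s or 12.26 s.
The descending-branch root is 12.26 s.

12.3 s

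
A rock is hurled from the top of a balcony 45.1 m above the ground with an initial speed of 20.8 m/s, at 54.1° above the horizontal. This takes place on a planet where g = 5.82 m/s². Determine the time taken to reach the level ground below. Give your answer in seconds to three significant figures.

vₓ = 20.80 cos 54.1° = 12.20 m/s; v_y0 = 20.80 sin 54.1° = 16.85 m/s.
With up positive and y = 0 at the ground: y(t) = 45.1 + (16.85) t − 2.910 t². Setting y = 0 and taking the positive root: t = [16.85 + √(16.85² + 2·5.82·45.1)] / 5.82 = (16.85 + 28.44) / 5.82 = 7.782 s.

7.78 s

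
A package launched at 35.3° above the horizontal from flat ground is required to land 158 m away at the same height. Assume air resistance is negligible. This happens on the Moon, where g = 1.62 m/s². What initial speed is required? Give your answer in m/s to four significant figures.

On level ground R = v₀² sin 2θ / g ⇒ v₀ = √(gR / sin 2θ).
v₀ = √(1.62 × 158 / sin 70.60°) = √(256.0 / 0.9432) = √271.37 = 16.47 m/s.

16.47 m/s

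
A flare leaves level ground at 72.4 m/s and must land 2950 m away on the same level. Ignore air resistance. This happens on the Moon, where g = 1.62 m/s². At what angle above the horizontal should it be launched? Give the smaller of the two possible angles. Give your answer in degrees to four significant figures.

R = v₀² sin 2θ / g gives sin 2θ = gR/v₀² = 1.62·2950/72.4² = 0.9117.
2θ = 65.74° or 180° − 65.74° = 114.3°, so θ = 32.87° or 57.13°.
The smaller angle is 32.87°.

32.87°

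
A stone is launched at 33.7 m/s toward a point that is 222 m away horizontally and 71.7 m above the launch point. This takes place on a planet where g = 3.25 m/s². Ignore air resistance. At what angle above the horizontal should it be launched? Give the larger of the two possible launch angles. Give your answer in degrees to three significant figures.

Trajectory: y = x tanθ − g x² (1 + tan²θ)/(2v₀²). With x = 222, y = 71.7, v₀ = 33.7, g = 3.25:
70.52 tan²θ − 222 tanθ + (142.2) = 0.
tanθ = [222 ± √(222² − 4 × 70.52 × (142.2))] / (2 × 70.52) = (222 ± 95.75) / 141.0, giving tanθ = 0.8952 or 2.253.
θ = 41.83° or 66.07°; the larger is 66.07°.

66.1°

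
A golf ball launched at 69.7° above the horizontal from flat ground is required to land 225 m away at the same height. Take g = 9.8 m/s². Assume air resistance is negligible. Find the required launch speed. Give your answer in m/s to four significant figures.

On level ground R = v₀² sin 2θ / g ⇒ v₀ = √(gR / sin 2θ).
v₀ = √(9.80 × 225 / sin 139.4°) = √(2205 / 0.6508) = √3388.3 = 58.21 m/s.

58.21 m/s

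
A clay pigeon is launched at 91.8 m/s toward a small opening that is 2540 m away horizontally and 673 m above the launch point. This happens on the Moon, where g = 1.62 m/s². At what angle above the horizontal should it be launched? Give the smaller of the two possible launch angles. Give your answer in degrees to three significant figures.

Trajectory: y = x tanθ − g x² (1 + tan²θ)/(2v₀²). With x = 2540, y = 673, v₀ = 91.8, g = 1.62:
620.1 tan²θ − 2540 tanθ + (1293) = 0.
tanθ = [2540 ± √(2540² − 4 × 620.1 × (1293))] / (2 × 620.1) = (2540 ± 1801) / 1240, giving tanθ = 0.5957 or 3.500.
θ = 30.78° or 74.06°; the smaller is 30.78°.

30.8°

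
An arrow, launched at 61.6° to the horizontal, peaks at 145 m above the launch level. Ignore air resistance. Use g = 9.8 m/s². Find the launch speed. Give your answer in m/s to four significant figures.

At the peak v_y = 0, so v_y0 = √(2gH) = √(2 × 9.80 × 145) = 53.31 m/s.
v_y0 = v₀ sin θ ⇒ v₀ = 53.31 / sin 61.6° = 60.60 m/s.

60.60 m/s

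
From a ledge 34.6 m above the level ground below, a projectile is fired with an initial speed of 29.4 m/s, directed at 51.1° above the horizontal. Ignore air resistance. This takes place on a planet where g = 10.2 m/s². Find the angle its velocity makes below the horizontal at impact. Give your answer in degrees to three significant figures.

62.2°

Horizontal component vₓ = 29.40 cos 51.1° = 18.46 m/s; vertical v_y0 = 29.40 sin 51.1° = 22.88 m/s.
Vertical motion (up positive, ground at y = 0): 5.100 t² − (22.88) t − 34.6 = 0, so t = (22.88 + √(22.88² + 2·10.2·34.6)) / 10.2 = (22.88 + 35.06) / 10.2 = 5.681 s.
At impact: v_y = v_y0 − g t = −35.06 m/s; vₓ = 18.46 m/s.
Angle below horizontal: arctan(|v_y|/vₓ) = arctan(35.06/18.46) = 62.23°.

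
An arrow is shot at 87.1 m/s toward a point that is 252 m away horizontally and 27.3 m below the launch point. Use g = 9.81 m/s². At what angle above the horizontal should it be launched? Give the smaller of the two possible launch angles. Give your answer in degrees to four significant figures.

Trajectory: y = x tanθ − g x² (1 + tan²θ)/(2v₀²). With x = 252, y = −27.3, v₀ = 87.1, g = 9.81:
41.06 tan²θ − 252 tanθ + (13.76) = 0.
tanθ = [252 ± √(252² − 4 × 41.06 × (13.76))] / (2 × 41.06) = (252 ± 247.5) / 82.12, giving tanθ = 0.05509 or 6.082.
θ = 3.153° or 80.66°; the smaller is 3.153°.

3.153°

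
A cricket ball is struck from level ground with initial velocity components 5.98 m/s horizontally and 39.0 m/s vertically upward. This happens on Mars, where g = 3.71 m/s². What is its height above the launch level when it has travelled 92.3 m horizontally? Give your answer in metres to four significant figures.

At x = 92.3 m, t = x/vₓ = 92.3/5.980 = 15.43 s.
Height: y = v_y0 t − ½ g t² = 39.00 × 15.43 − 1.855 × 15.43² = 602.0 − 441.9 = 160.0 m.

160.0 m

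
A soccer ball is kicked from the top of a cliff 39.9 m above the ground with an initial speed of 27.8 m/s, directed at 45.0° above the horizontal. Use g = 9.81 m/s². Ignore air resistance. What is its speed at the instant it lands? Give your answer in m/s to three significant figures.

Horizontal component vₓ = 27.80 cos 45.0° = 19.66 m/s; vertical v_y0 = 27.80 sin 45.0° = 19.66 m/s.
With up positive and y = 0 at the ground: y(t) = 39.9 + (19.66) t − 4.905 t². Setting y = 0 and taking the positive root: t = [19.66 + √(19.66² + 2·9.81·39.9)] / 9.81 = (19.66 + 34.19) / 9.81 = 5.489 s.
Vertical velocity at impact: v_y = v_y0 − g t = 19.66 − 9.81 × 5.489 = −34.19 m/s.
Speed: |v| = √(vₓ² + v_y²) = √(19.66² + 34.19²) = 39.44 m/s.

39.4 m/s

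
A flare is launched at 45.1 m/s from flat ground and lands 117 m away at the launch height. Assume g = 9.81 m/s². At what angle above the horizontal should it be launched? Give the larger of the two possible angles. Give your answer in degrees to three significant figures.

72.8°

From R = (v₀²/g) sin 2θ: sin 2θ = 9.81 × 117 / 2034.0 = 0.5643.
2θ = 34.35° or 180° − 34.35° = 145.6°, so θ = 17.18° or 72.82°.
The larger angle is 72.82°.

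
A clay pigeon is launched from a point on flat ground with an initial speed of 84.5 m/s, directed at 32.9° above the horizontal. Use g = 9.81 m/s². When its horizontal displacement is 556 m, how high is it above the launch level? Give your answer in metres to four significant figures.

Components: vₓ = 84.50 cos 32.9° = 70.95 m/s, v_y0 = 84.50 sin 32.9° = 45.90 m/s.
Time to reach x = 556 m: t = x/vₓ = 556/70.95 = 7.837 s.
Height: y = v_y0 t − ½ g t² = 45.90 × 7.837 − 4.905 × 7.837² = 359.7 − 301.2 = 58.45 m.

58.45 m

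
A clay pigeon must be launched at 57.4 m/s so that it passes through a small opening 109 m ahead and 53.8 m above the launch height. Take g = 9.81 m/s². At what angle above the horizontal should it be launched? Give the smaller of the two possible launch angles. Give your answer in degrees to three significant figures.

Trajectory: y = x tanθ − g x² (1 + tan²θ)/(2v₀²). With x = 109, y = 53.8, v₀ = 57.4, g = 9.81:
17.69 tan²θ − 109 tanθ + (71.49) = 0.
tanθ = [109 ± √(109² − 4 × 17.69 × (71.49))] / (2 × 17.69) = (109 ± 82.60) / 35.38, giving tanθ = 0.7462 or 5.416.
θ = 36.73° or 79.54°; the smaller is 36.73°.

36.7°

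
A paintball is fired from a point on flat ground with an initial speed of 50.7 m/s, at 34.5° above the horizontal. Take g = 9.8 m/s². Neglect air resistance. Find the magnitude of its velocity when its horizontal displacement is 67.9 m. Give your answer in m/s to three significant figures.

Horizontal component vₓ = 50.70 cos 34.5° = 41.78 m/s; vertical v_y0 = 50.70 sin 34.5° = 28.72 m/s.
x = vₓ t ⇒ t = 67.9/41.78 = 1.625 s.
Vertical velocity there: v_y = v_y0 − g t = 28.72 − 9.80 × 1.625 = 12.79 m/s.
Speed: √(vₓ² + v_y²) = √(41.78² + 12.79²) = 43.70 m/s.

43.7 m/s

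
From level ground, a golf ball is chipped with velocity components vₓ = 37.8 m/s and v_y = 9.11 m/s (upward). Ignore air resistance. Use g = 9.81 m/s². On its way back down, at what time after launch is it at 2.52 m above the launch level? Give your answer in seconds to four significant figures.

Set y = v_y0 t − ½ g t² = 2.52: 4.905 t² − 9.110 t + 2.52 = 0.
t = [9.110 ± √(9.110² − 2·9.81·2.52)] / 9.81 = (9.110 ± 5.792) / 9.81, so t = 0.3382 s or t = 1.519 s.
The descending-branch root is 1.519 s.

1.519 s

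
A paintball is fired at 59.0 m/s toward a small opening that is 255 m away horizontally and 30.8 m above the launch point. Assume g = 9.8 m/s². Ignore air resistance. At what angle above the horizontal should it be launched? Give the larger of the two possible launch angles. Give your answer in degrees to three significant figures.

Trajectory: y = x tanθ − g x² (1 + tan²θ)/(2v₀²). With x = 255, y = 30.8, v₀ = 59.0, g = 9.80:
91.53 tan²θ − 255 tanθ + (122.3) = 0.
tanθ = [255 ± √(255² − 4 × 91.53 × (122.3))] / (2 × 91.53) = (255 ± 142.3) / 183.1, giving tanθ = 0.6159 or 2.170.
θ = 31.63° or 65.26°; the larger is 65.26°.

65.3°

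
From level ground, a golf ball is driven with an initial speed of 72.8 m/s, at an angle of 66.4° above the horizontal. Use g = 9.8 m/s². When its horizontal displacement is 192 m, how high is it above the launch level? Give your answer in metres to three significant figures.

227 m

Resolve: vₓ = 72.80 cos 66.4° = 29.15 m/s and v_y0 = 72.80 sin 66.4° = 66.71 m/s.
Time to reach x = 192 m: t = x/vₓ = 192/29.15 = 6.588 s.
Height: y = v_y0 t − ½ g t² = 66.71 × 6.588 − 4.900 × 6.588² = 439.5 − 212.6 = 226.8 m.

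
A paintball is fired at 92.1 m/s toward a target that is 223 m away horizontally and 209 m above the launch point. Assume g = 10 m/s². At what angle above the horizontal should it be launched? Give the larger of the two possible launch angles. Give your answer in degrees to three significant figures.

Trajectory: y = x tanθ − g x² (1 + tan²θ)/(2v₀²). With x = 223, y = 209, v₀ = 92.1, g = 10.0:
29.31 tan²θ − 223 tanθ + (238.3) = 0.
tanθ = [223 ± √(223² − 4 × 29.31 × (238.3))] / (2 × 29.31) = (223 ± 147.6) / 58.63, giving tanθ = 1.286 or 6.321.
θ = 52.13° or 81.01°; the larger is 81.01°.

81.0°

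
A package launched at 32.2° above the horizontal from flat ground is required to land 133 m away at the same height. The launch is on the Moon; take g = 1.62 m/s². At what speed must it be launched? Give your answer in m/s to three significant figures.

Level-ground range: R = v₀² sin(2θ)/g, so v₀ = √(gR / sin 2θ).
v₀ = √(1.62 × 133 / sin 64.40°) = √(215.5 / 0.9018) = √238.91 = 15.46 m/s.

15.5 m/s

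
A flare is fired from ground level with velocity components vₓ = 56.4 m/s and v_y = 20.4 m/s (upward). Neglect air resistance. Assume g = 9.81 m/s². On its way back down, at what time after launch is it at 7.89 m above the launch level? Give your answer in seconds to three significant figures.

3.73 s

Height y(t) = 20.40 t − 4.905 t² = 7.89 gives 4.905 t² − 20.40 t + 7.89 = 0.
t = [20.40 ± √(20.40² − 2·9.81·7.89)] / 9.81 = (20.40 ± 16.17) / 9.81, so t = 0.4315 s or t = 3.727 s.
The descending-branch root is 3.727 s.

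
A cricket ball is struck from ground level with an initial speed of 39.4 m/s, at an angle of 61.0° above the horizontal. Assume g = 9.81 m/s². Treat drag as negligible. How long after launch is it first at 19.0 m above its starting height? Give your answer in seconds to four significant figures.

0.6031 s

Horizontal component vₓ = 39.40 cos 61.0° = 19.10 m/s; vertical v_y0 = 39.40 sin 61.0° = 34.46 m/s.
Height y(t) = 34.46 t − 4.905 t² = 19.0 gives 4.905 t² − 34.46 t + 19.0 = 0.
Quadratic formula: t = (34.46 ± √814.71) / 9.81 = (34.46 ± 28.54) / 9.81 → t = 0.6031 s or 6.422 s.
The first (ascending) time is 0.6031 s.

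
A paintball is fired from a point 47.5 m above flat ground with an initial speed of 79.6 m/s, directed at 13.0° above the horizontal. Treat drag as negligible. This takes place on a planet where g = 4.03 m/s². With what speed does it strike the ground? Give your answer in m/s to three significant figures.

82.0 m/s

Resolve: vₓ = 79.60 cos 13.0° = 77.56 m/s and v_y0 = 79.60 sin 13.0° = 17.91 m/s.
With up positive and y = 0 at the ground: y(t) = 47.5 + (17.91) t − 2.015 t². Setting y = 0 and taking the positive root: t = [17.91 + √(17.91² + 2·4.03·47.5)] / 4.03 = (17.91 + 26.52) / 4.03 = 11.02 s.
Vertical velocity at impact: v_y = v_y0 − g t = 17.91 − 4.03 × 11.02 = −26.52 m/s.
Speed: |v| = √(vₓ² + v_y²) = √(77.56² + 26.52²) = 81.97 m/s.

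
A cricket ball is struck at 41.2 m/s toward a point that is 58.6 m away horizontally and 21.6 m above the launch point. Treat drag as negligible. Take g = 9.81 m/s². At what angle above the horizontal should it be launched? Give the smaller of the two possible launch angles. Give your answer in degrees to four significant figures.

30.91°

Trajectory: y = x tanθ − g x² (1 + tan²θ)/(2v₀²). With x = 58.6, y = 21.6, v₀ = 41.2, g = 9.81:
9.923 tan²θ − 58.6 tanθ + (31.52) = 0.
tanθ = [58.6 ± √(58.6² − 4 × 9.923 × (31.52))] / (2 × 9.923) = (58.6 ± 46.72) / 19.85, giving tanθ = 0.5986 or 5.307.
θ = 30.91° or 79.33°; the smaller is 30.91°.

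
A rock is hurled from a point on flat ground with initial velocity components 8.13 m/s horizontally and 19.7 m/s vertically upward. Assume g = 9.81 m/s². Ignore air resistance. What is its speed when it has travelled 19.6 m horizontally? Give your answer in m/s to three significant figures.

9.04 m/s

x = vₓ t ⇒ t = 19.6/8.130 = 2.411 s.
Vertical velocity there: v_y = v_y0 − g t = 19.70 − 9.81 × 2.411 = −3.950 m/s.
Speed: √(vₓ² + v_y²) = √(8.130² + 3.950²) = 9.039 m/s.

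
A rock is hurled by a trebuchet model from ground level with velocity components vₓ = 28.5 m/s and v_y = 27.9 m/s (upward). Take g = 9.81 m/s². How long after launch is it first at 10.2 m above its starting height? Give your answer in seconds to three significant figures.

0.393 s

Height y(t) = 27.90 t − 4.905 t² = 10.2 gives 4.905 t² − 27.90 t + 10.2 = 0.
Quadratic formula: t = (27.90 ± √578.29) / 9.81 = (27.90 ± 24.05) / 9.81 → t = 0.3927 s or 5.295 s.
The first (ascending) time is 0.3927 s.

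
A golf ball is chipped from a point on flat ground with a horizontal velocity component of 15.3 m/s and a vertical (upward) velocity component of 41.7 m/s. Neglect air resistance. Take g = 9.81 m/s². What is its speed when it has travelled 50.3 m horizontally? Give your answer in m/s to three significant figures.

18.0 m/s

x = vₓ t ⇒ t = 50.3/15.30 = 3.288 s.
Vertical velocity there: v_y = v_y0 − g t = 41.70 − 9.81 × 3.288 = 9.449 m/s.
Speed: √(vₓ² + v_y²) = √(15.30² + 9.449²) = 17.98 m/s.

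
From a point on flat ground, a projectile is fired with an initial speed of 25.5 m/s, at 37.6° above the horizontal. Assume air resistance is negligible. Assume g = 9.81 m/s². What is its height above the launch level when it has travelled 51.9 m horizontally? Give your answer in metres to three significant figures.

7.60 m

Horizontal component vₓ = 25.50 cos 37.6° = 20.20 m/s; vertical v_y0 = 25.50 sin 37.6° = 15.56 m/s.
Time to reach x = 51.9 m: t = x/vₓ = 51.9/20.20 = 2.569 s.
Height: y = v_y0 t − ½ g t² = 15.56 × 2.569 − 4.905 × 2.569² = 39.97 − 32.37 = 7.600 m.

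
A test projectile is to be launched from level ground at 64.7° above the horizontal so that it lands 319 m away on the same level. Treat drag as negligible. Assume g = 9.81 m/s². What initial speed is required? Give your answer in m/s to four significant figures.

From R = (v₀² / g) sin 2θ: v₀ = √(gR / sin 2θ).
v₀ = √(9.81 × 319 / sin 129.4°) = √(3129 / 0.7727) = √4049.8 = 63.64 m/s.

63.64 m/s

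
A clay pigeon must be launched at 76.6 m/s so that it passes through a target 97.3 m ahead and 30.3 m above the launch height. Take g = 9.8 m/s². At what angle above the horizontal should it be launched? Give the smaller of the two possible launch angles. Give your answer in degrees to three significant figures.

Trajectory: y = x tanθ − g x² (1 + tan²θ)/(2v₀²). With x = 97.3, y = 30.3, v₀ = 76.6, g = 9.80:
7.906 tan²θ − 97.3 tanθ + (38.21) = 0.
tanθ = [97.3 ± √(97.3² − 4 × 7.906 × (38.21))] / (2 × 7.906) = (97.3 ± 90.88) / 15.81, giving tanθ = 0.4061 or 11.90.
θ = 22.10° or 85.20°; the smaller is 22.10°.

22.1°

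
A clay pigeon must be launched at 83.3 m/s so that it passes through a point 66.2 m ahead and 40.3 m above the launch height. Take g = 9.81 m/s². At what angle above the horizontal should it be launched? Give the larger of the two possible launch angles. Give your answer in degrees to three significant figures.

Trajectory: y = x tanθ − g x² (1 + tan²θ)/(2v₀²). With x = 66.2, y = 40.3, v₀ = 83.3, g = 9.81:
3.098 tan²θ − 66.2 tanθ + (43.40) = 0.
tanθ = [66.2 ± √(66.2² − 4 × 3.098 × (43.40))] / (2 × 3.098) = (66.2 ± 62.01) / 6.196, giving tanθ = 0.6770 or 20.69.
θ = 34.10° or 87.23°; the larger is 87.23°.

87.2°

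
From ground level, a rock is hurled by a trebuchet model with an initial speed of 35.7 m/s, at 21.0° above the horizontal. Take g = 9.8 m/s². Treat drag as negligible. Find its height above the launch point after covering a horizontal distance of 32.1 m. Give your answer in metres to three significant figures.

7.78 m

Resolve: vₓ = 35.70 cos 21.0° = 33.33 m/s and v_y0 = 35.70 sin 21.0° = 12.79 m/s.
x = vₓ t ⇒ t = 32.1/33.33 = 0.9631 s.
Height: y = v_y0 t − ½ g t² = 12.79 × 0.9631 − 4.900 × 0.9631² = 12.32 − 4.545 = 7.777 m.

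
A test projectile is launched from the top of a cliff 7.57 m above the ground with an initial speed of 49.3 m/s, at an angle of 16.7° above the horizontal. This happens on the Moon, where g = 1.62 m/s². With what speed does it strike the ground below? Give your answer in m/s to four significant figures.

Horizontal component vₓ = 49.30 cos 16.7° = 47.22 m/s; vertical v_y0 = 49.30 sin 16.7° = 14.17 m/s.
The projectile lands when y = 7.57 + (14.17) t − ½·1.62·t² = 0. Positive root: t = (14.17 + √(14.17² + 2·1.62·7.57)) / 1.62 = (14.17 + 15.01) / 1.62 = 18.01 s.
Vertical velocity at impact: v_y = v_y0 − g t = 14.17 − 1.62 × 18.01 = −15.01 m/s.
Speed: |v| = √(vₓ² + v_y²) = √(47.22² + 15.01²) = 49.55 m/s.

49.55 m/s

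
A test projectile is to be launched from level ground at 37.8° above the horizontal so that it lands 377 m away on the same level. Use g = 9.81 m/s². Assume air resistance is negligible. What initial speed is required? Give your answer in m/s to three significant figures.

On level ground R = v₀² sin 2θ / g ⇒ v₀ = √(gR / sin 2θ).
v₀ = √(9.81 × 377 / sin 75.60°) = √(3698 / 0.9686) = √3818.3 = 61.79 m/s.

61.8 m/s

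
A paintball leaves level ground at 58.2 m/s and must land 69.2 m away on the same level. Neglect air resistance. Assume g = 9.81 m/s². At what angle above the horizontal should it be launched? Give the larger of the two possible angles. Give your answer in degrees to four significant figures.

84.22°

From R = (v₀²/g) sin 2θ: sin 2θ = 9.81 × 69.2 / 3387.2 = 0.2004.
2θ = 11.56° or 180° − 11.56° = 168.4°, so θ = 5.781° or 84.22°.
The larger angle is 84.22°.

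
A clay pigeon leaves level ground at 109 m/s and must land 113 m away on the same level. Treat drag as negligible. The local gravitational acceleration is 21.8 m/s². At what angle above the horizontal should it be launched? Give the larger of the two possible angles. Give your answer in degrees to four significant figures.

84.02°

R = v₀² sin 2θ / g gives sin 2θ = gR/v₀² = 21.8·113/109² = 0.2073.
2θ = 11.97° or 180° − 11.97° = 168.0°, so θ = 5.983° or 84.02°.
The larger angle is 84.02°.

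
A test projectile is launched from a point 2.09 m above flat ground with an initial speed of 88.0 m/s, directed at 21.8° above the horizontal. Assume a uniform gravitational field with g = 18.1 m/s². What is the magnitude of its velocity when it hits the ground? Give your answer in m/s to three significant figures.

Horizontal component vₓ = 88.00 cos 21.8° = 81.71 m/s; vertical v_y0 = 88.00 sin 21.8° = 32.68 m/s.
With up positive and y = 0 at the ground: y(t) = 2.09 + (32.68) t − 9.050 t². Setting y = 0 and taking the positive root: t = [32.68 + √(32.68² + 2·18.1·2.09)] / 18.1 = (32.68 + 33.82) / 18.1 = 3.674 s.
Vertical velocity at impact: v_y = v_y0 − g t = 32.68 − 18.1 × 3.674 = −33.82 m/s.
Speed: |v| = √(vₓ² + v_y²) = √(81.71² + 33.82²) = 88.43 m/s.

88.4 m/s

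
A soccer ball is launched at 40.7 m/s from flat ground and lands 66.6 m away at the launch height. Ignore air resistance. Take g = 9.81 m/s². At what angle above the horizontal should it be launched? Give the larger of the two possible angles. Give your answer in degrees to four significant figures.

78.39°

From R = (v₀²/g) sin 2θ: sin 2θ = 9.81 × 66.6 / 1656.5 = 0.3944.
2θ = 23.23° or 180° − 23.23° = 156.8°, so θ = 11.61° or 78.39°.
The larger angle is 78.39°.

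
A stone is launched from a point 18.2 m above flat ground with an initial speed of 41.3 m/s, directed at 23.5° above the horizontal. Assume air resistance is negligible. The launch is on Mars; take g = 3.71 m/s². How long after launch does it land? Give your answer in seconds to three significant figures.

9.87 s

vₓ = 41.30 cos 23.5° = 37.87 m/s; v_y0 = 41.30 sin 23.5° = 16.47 m/s.
With up positive and y = 0 at the ground: y(t) = 18.2 + (16.47) t − 1.855 t². Setting y = 0 and taking the positive root: t = [16.47 + √(16.47² + 2·3.71·18.2)] / 3.71 = (16.47 + 20.16) / 3.71 = 9.872 s.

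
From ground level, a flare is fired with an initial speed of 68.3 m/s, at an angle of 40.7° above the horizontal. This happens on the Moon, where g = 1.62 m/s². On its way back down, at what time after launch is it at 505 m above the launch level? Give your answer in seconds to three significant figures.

39.0 s

Horizontal component vₓ = 68.30 cos 40.7° = 51.78 m/s; vertical v_y0 = 68.30 sin 40.7° = 44.54 m/s.
Height y(t) = 44.54 t − 0.8100 t² = 505 gives 0.8100 t² − 44.54 t + 505 = 0.
t = [44.54 ± √(44.54² − 2·1.62·505)] / 1.62 = (44.54 ± 18.64) / 1.62, so t = 15.99 s or t = 39.00 s.
The descending-branch root is 39.00 s.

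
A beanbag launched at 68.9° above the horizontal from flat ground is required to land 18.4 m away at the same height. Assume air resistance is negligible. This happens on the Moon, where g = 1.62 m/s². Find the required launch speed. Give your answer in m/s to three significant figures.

Level-ground range: R = v₀² sin(2θ)/g, so v₀ = √(gR / sin 2θ).
v₀ = √(1.62 × 18.4 / sin 137.8°) = √(29.81 / 0.6717) = √44.376 = 6.662 m/s.

6.66 m/s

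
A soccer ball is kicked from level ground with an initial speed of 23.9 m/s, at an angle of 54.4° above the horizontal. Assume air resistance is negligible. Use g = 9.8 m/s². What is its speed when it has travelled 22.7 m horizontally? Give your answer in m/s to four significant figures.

14.33 m/s

Components: vₓ = 23.90 cos 54.4° = 13.91 m/s, v_y0 = 23.90 sin 54.4° = 19.43 m/s.
x = vₓ t ⇒ t = 22.7/13.91 = 1.632 s.
Vertical velocity there: v_y = v_y0 − g t = 19.43 − 9.80 × 1.632 = 3.443 m/s.
Speed: √(vₓ² + v_y²) = √(13.91² + 3.443²) = 14.33 m/s.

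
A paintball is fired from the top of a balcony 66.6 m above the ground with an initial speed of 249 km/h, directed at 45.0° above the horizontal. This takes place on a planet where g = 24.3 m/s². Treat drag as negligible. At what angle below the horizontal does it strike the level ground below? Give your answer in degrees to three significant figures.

Convert: 249 km/h = 249/3.6 = 69.17 m/s.
vₓ = 69.17 cos 45.0° = 48.91 m/s; v_y0 = 69.17 sin 45.0° = 48.91 m/s.
Vertical motion (up positive, ground at y = 0): 12.15 t² − (48.91) t − 66.6 = 0, so t = (48.91 + √(48.91² + 2·24.3·66.6)) / 24.3 = (48.91 + 75.03) / 24.3 = 5.100 s.
At impact: v_y = v_y0 − g t = −75.03 m/s; vₓ = 48.91 m/s.
Angle below horizontal: arctan(|v_y|/vₓ) = arctan(75.03/48.91) = 56.90°.

56.9°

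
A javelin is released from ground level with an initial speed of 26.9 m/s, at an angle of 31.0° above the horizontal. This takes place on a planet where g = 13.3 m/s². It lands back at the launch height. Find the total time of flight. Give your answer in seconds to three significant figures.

2.08 s

Horizontal component vₓ = 26.90 cos 31.0° = 23.06 m/s; vertical v_y0 = 26.90 sin 31.0° = 13.85 m/s.
Time of flight on level ground: T = 2 v_y0 / g = 2 × 13.85 / 13.3 = 2.083 s.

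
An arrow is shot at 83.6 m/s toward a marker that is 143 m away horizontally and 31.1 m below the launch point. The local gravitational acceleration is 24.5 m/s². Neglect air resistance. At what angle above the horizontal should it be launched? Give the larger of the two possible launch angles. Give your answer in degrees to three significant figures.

Trajectory: y = x tanθ − g x² (1 + tan²θ)/(2v₀²). With x = 143, y = −31.1, v₀ = 83.6, g = 24.5:
35.84 tan²θ − 143 tanθ + (4.742) = 0.
tanθ = [143 ± √(143² − 4 × 35.84 × (4.742))] / (2 × 35.84) = (143 ± 140.6) / 71.68, giving tanθ = 0.03344 or 3.956.
θ = 1.915° or 75.81°; the larger is 75.81°.

75.8°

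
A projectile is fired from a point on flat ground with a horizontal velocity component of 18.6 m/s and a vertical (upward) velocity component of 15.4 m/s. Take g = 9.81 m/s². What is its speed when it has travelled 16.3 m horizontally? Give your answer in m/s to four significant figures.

At x = 16.3 m, t = x/vₓ = 16.3/18.60 = 0.8763 s.
Vertical velocity there: v_y = v_y0 − g t = 15.40 − 9.81 × 0.8763 = 6.803 m/s.
Speed: √(vₓ² + v_y²) = √(18.60² + 6.803²) = 19.81 m/s.

19.81 m/s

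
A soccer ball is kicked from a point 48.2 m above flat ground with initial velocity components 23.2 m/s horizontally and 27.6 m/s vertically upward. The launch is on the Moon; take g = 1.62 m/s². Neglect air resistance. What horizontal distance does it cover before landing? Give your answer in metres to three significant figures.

829 m

The projectile lands when y = 48.2 + (27.60) t − ½·1.62·t² = 0. Positive root: t = (27.60 + √(27.60² + 2·1.62·48.2)) / 1.62 = (27.60 + 30.30) / 1.62 = 35.74 s.
Horizontal distance: R = vₓ t = 23.20 × 35.74 = 829.1 m.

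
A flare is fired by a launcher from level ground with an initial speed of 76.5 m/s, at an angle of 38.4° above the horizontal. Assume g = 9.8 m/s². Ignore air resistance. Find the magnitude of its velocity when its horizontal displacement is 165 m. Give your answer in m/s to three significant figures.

63.4 m/s

vₓ = 76.50 cos 38.4° = 59.95 m/s; v_y0 = 76.50 sin 38.4° = 47.52 m/s.
Time to reach x = 165 m: t = x/vₓ = 165/59.95 = 2.752 s.
Vertical velocity there: v_y = v_y0 − g t = 47.52 − 9.80 × 2.752 = 20.55 m/s.
Speed: √(vₓ² + v_y²) = √(59.95² + 20.55²) = 63.38 m/s.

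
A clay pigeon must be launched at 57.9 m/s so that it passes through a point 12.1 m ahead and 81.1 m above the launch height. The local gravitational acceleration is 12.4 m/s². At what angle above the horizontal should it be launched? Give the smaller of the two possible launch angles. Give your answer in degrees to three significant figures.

83.1°

Trajectory: y = x tanθ − g x² (1 + tan²θ)/(2v₀²). With x = 12.1, y = 81.1, v₀ = 57.9, g = 12.4:
0.2708 tan²θ − 12.1 tanθ + (81.37) = 0.
tanθ = [12.1 ± √(12.1² − 4 × 0.2708 × (81.37))] / (2 × 0.2708) = (12.1 ± 7.634) / 0.5415, giving tanθ = 8.247 or 36.44.
θ = 83.09° or 88.43°; the smaller is 83.09°.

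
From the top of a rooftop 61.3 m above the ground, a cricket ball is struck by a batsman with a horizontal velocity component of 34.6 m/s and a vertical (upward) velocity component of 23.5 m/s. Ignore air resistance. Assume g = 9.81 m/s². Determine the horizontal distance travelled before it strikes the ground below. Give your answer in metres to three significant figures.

231 m

With up positive and y = 0 at the ground: y(t) = 61.3 + (23.50) t − 4.905 t². Setting y = 0 and taking the positive root: t = [23.50 + √(23.50² + 2·9.81·61.3)] / 9.81 = (23.50 + 41.89) / 9.81 = 6.666 s.
Horizontal distance: R = vₓ t = 34.60 × 6.666 = 230.6 m.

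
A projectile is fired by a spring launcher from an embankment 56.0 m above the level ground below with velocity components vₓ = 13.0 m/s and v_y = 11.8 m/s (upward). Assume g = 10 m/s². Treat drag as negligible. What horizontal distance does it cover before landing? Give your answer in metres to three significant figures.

The projectile lands when y = 56.0 + (11.80) t − ½·10.0·t² = 0. Positive root: t = (11.80 + √(11.80² + 2·10.0·56.0)) / 10.0 = (11.80 + 35.49) / 10.0 = 4.729 s.
Horizontal distance: R = vₓ t = 13.00 × 4.729 = 61.47 m.

61.5 m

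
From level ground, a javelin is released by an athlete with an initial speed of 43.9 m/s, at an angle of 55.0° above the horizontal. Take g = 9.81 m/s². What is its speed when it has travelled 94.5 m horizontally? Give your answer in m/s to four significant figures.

Resolve: vₓ = 43.90 cos 55.0° = 25.18 m/s and v_y0 = 43.90 sin 55.0° = 35.96 m/s.
Time to reach x = 94.5 m: t = x/vₓ = 94.5/25.18 = 3.753 s.
Vertical velocity there: v_y = v_y0 − g t = 35.96 − 9.81 × 3.753 = −0.8559 m/s.
Speed: √(vₓ² + v_y²) = √(25.18² + 0.8559²) = 25.19 m/s.

25.19 m/s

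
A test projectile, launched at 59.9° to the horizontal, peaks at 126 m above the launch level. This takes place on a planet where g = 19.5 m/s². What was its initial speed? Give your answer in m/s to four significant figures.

81.03 m/s

At the peak v_y = 0, so v_y0 = √(2gH) = √(2 × 19.5 × 126) = 70.10 m/s.
v_y0 = v₀ sin θ ⇒ v₀ = 70.10 / sin 59.9° = 81.03 m/s.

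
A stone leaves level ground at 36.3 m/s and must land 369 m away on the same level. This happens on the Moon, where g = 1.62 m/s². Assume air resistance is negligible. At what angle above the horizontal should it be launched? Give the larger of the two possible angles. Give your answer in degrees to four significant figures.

From R = (v₀²/g) sin 2θ: sin 2θ = 1.62 × 369 / 1317.7 = 0.4537.
2θ = 26.98° or 180° − 26.98° = 153.0°, so θ = 13.49° or 76.51°.
The larger angle is 76.51°.

76.51°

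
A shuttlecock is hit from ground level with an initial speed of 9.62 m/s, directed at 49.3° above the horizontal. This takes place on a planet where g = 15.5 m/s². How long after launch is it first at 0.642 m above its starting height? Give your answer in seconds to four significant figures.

0.09829 s

vₓ = 9.620 cos 49.3° = 6.273 m/s; v_y0 = 9.620 sin 49.3° = 7.293 m/s.
Require v_y0 t − ½ g t² = 0.642, i.e. 7.750 t² − 7.293 t + 0.642 = 0.
Quadratic formula: t = (7.293 ± √33.290) / 15.5 = (7.293 ± 5.770) / 15.5 → t = 0.09829 s or 0.8428 s.
The first (ascending) time is 0.09829 s.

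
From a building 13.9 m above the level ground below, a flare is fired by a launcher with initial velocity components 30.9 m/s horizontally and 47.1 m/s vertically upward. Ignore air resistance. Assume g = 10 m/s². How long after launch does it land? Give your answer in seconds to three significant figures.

With up positive and y = 0 at the ground: y(t) = 13.9 + (47.10) t − 5.000 t². Setting y = 0 and taking the positive root: t = [47.10 + √(47.10² + 2·10.0·13.9)] / 10.0 = (47.10 + 49.96) / 10.0 = 9.706 s.

9.71 s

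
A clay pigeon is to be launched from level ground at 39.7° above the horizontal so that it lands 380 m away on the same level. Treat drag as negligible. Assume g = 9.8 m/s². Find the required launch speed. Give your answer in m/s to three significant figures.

From R = (v₀² / g) sin 2θ: v₀ = √(gR / sin 2θ).
v₀ = √(9.80 × 380 / sin 79.40°) = √(3724 / 0.9829) = √3788.7 = 61.55 m/s.

61.6 m/s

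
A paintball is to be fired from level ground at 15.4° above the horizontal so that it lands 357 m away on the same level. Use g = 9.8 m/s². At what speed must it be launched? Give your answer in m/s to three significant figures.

82.7 m/s

From R = (v₀² / g) sin 2θ: v₀ = √(gR / sin 2θ).
v₀ = √(9.80 × 357 / sin 30.80°) = √(3499 / 0.5120) = √6832.6 = 82.66 m/s.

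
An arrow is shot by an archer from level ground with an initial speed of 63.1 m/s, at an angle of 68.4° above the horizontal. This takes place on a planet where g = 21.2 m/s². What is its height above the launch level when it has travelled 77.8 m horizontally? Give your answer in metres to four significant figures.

Horizontal component vₓ = 63.10 cos 68.4° = 23.23 m/s; vertical v_y0 = 63.10 sin 68.4° = 58.67 m/s.
x = vₓ t ⇒ t = 77.8/23.23 = 3.349 s.
Height: y = v_y0 t − ½ g t² = 58.67 × 3.349 − 10.60 × 3.349² = 196.5 − 118.9 = 77.59 m.

77.59 m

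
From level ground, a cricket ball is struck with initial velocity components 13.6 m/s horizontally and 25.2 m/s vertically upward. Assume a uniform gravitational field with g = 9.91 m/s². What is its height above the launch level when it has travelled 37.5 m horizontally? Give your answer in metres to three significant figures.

Time to reach x = 37.5 m: t = x/vₓ = 37.5/13.60 = 2.757 s.
Height: y = v_y0 t − ½ g t² = 25.20 × 2.757 − 4.955 × 2.757² = 69.49 − 37.67 = 31.81 m.

31.8 m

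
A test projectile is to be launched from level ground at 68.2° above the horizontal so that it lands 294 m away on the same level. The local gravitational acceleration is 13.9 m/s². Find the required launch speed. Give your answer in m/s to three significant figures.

On level ground R = v₀² sin 2θ / g ⇒ v₀ = √(gR / sin 2θ).
v₀ = √(13.9 × 294 / sin 136.4°) = √(4087 / 0.6896) = √5925.9 = 76.98 m/s.

77.0 m/s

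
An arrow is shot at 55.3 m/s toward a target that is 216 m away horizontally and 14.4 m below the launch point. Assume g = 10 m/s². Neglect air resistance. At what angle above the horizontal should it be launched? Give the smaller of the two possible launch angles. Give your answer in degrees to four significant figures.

17.92°

Trajectory: y = x tanθ − g x² (1 + tan²θ)/(2v₀²). With x = 216, y = −14.4, v₀ = 55.3, g = 10.0:
76.28 tan²θ − 216 tanθ + (61.88) = 0.
tanθ = [216 ± √(216² − 4 × 76.28 × (61.88))] / (2 × 76.28) = (216 ± 166.7) / 152.6, giving tanθ = 0.3234 or 2.508.
θ = 17.92° or 68.26°; the smaller is 17.92°.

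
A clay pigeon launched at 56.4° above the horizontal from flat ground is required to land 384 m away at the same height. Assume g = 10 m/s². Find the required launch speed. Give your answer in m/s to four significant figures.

64.54 m/s

Level-ground range: R = v₀² sin(2θ)/g, so v₀ = √(gR / sin 2θ).
v₀ = √(10.0 × 384 / sin 112.8°) = √(3840 / 0.9219) = √4165.5 = 64.54 m/s.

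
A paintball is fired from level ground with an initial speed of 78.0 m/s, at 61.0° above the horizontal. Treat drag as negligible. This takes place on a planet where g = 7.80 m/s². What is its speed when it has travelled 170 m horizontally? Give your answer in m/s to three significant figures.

50.3 m/s

vₓ = 78.00 cos 61.0° = 37.82 m/s; v_y0 = 78.00 sin 61.0° = 68.22 m/s.
At x = 170 m, t = x/vₓ = 170/37.82 = 4.496 s.
Vertical velocity there: v_y = v_y0 − g t = 68.22 − 7.80 × 4.496 = 33.16 m/s.
Speed: √(vₓ² + v_y²) = √(37.82² + 33.16²) = 50.29 m/s.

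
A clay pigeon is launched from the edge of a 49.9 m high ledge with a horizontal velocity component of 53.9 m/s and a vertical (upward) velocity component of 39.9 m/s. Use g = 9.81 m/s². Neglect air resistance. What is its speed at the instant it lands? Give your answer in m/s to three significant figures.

With up positive and y = 0 at the ground: y(t) = 49.9 + (39.90) t − 4.905 t². Setting y = 0 and taking the positive root: t = [39.90 + √(39.90² + 2·9.81·49.9)] / 9.81 = (39.90 + 50.71) / 9.81 = 9.236 s.
Vertical velocity at impact: v_y = v_y0 − g t = 39.90 − 9.81 × 9.236 = −50.71 m/s.
Speed: |v| = √(vₓ² + v_y²) = √(53.90² + 50.71²) = 74.00 m/s.

74.0 m/s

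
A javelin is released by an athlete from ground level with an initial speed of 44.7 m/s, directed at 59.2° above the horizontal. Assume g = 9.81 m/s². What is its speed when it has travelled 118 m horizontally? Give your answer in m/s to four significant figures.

25.93 m/s

Horizontal component vₓ = 44.70 cos 59.2° = 22.89 m/s; vertical v_y0 = 44.70 sin 59.2° = 38.40 m/s.
At x = 118 m, t = x/vₓ = 118/22.89 = 5.155 s.
Vertical velocity there: v_y = v_y0 − g t = 38.40 − 9.81 × 5.155 = −12.18 m/s.
Speed: √(vₓ² + v_y²) = √(22.89² + 12.18²) = 25.93 m/s.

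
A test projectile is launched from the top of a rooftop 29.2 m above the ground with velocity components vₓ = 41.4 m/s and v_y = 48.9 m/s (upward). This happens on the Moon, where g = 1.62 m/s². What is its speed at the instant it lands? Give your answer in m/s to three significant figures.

64.8 m/s

The projectile lands when y = 29.2 + (48.90) t − ½·1.62·t² = 0. Positive root: t = (48.90 + √(48.90² + 2·1.62·29.2)) / 1.62 = (48.90 + 49.86) / 1.62 = 60.96 s.
Vertical velocity at impact: v_y = v_y0 − g t = 48.90 − 1.62 × 60.96 = −49.86 m/s.
Speed: |v| = √(vₓ² + v_y²) = √(41.40² + 49.86²) = 64.81 m/s.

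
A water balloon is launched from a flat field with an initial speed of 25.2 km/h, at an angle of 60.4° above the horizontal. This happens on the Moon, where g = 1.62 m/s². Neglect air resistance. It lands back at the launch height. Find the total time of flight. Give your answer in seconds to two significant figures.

7.5 s

Convert: 25.2 km/h = 25.2/3.6 = 7.000 m/s.
Resolve: vₓ = 7.000 cos 60.4° = 3.458 m/s and v_y0 = 7.000 sin 60.4° = 6.086 m/s.
It returns to y = 0 when t = 2 v_y0 / g = 2(6.086)/1.62 = 7.514 s.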